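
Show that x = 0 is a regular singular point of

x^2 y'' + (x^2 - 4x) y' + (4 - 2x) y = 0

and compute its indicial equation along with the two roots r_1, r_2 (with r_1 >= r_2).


Divide by x^2 to reach normal form y'' + P_1(x) y' + P_2(x) y = 0 with P_1(x) = 1 - 4/x and P_2(x) = -2/x + 4/x^2.
x = 0 is a singular point because the y'-coefficient 1 - 4/x has a pole at x = 0 and the y-coefficient -2/x + 4/x^2 has a pole at x = 0.
It is a regular singular point because x P_1(x) = p(x) = x - 4 and x^2 P_2(x) = q(x) = 4 - 2x are polynomials, hence analytic at x = 0.
p(0) = -4,  q(0) = 4.
Indicial equation: r(r-1) + p(0) r + q(0) = 0, i.e. r^2 + (p(0) - 1) r + q(0) = 0, i.e. r^2 - 5 r + 4 = 0.
Discriminant: (-5)^2 - 4(4) = 9, so r = (5 ± 3)/2.
Solving: r_1 = 4, r_2 = 1.

indicial: r^2 - 5 r + 4 = 0; roots r_1 = 4, r_2 = 1


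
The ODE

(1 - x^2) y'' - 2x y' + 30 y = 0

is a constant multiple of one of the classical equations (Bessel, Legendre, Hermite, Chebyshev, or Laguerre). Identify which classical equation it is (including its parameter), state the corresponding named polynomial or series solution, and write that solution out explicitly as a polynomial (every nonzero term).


The equation is already in a standard form:  (1 - x^2) y'' - 2x y' + 30 y = 0.
This matches the Legendre equation (1 - x^2) y'' - 2x y' + n(n+1) y = 0 (note the -2x y' term) with n(n+1) = 30, so n = 5; the polynomial solution is P_5(x).
With y = sum_k a_k x^k, matching x^k gives (k+2)(k+1) a_{k+2} = [k(k+1) - n(n+1)] a_k = (k - 5)(k + 6) a_k. The right side vanishes at k = 5, so the series with the parity of 5 terminates at degree 5.
Standard normalization (P_n(1) = 1): leading coefficient (2n)!/(2^n (n!)^2) = 3628800/(32*14400) = 63/8, so a_5 = 63/8. Work downward with a_k = (k+1)(k+2) a_{k+2} / ((k - 5)(k + 6)):
  a_3 = (4)(5)(63/8) / ((3 - 5)(3 + 6)) = (315/2)/(-18) = -35/4
  a_1 = (2)(3)(-35/4) / ((1 - 5)(1 + 6)) = (-105/2)/(-28) = 15/8
Hence P_5(x) = 63 x^5/8 - 35 x^3/4 + 15 x/8.

P_5(x); series = 63 x^5/8 - 35 x^3/4 + 15 x/8


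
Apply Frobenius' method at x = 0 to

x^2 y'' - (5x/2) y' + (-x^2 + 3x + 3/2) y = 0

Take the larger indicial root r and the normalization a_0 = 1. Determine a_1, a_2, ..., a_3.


Write in Frobenius form y'' + (p(x)/x) y' + (q(x)/x^2) y = 0:
  p(x) = -5/2,  q(x) = -x^2 + 3x + 3/2.
Indicial equation: r(r-1) + (-5/2) r + (3/2) = 0 -> roots r_1 = 3, r_2 = 1/2.
Take r = r_1 = 3. Let y(x) = x^r sum_{n>=0} a_n x^n with a_0 = 1.
Substitute y = x^r sum a_n x^n and match x^{r+n}. The recurrence is
  D(n) a_n + 3 a_{n-1} - 1 a_{n-2} = 0,  where D(n) = (r+n)(r+n-1) + (-5/2)(r+n) + (3/2).
  a_n = [-3 a_{n-1} + 1 a_{n-2}] / D(n).
Since the indicial polynomial factors as (r - r_1)(r - r_2), D(n) = (r_1 + n - r_1)(r_1 + n - r_2) = n(n + 5/2).
Evaluating step by step (a_0 = 1):
  n = 1: D(1) = 1(1 + 5/2) = 7/2; numerator = -3(1) = -3; a_1 = (-3)/(7/2) = -6/7
  n = 2: D(2) = 2(2 + 5/2) = 9; numerator = -3(-6/7) + 1(1) = 25/7; a_2 = (25/7)/(9) = 25/63
  n = 3: D(3) = 3(3 + 5/2) = 33/2; numerator = -3(25/63) + 1(-6/7) = -43/21; a_3 = (-43/21)/(33/2) = -86/693

r = 3; a_0 = 1; a_1 = -6/7; a_2 = 25/63; a_3 = -86/693


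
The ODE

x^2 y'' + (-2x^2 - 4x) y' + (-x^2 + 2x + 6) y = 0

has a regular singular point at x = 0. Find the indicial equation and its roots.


Divide by x^2 to reach normal form y'' + P_1(x) y' + P_2(x) y = 0 with P_1(x) = -2 - 4/x and P_2(x) = -1 + 2/x + 6/x^2.
x = 0 is a singular point because the y'-coefficient -2 - 4/x has a pole at x = 0 and the y-coefficient -1 + 2/x + 6/x^2 has a pole at x = 0.
It is a regular singular point because x P_1(x) = p(x) = -2x - 4 and x^2 P_2(x) = q(x) = -x^2 + 2x + 6 are polynomials, hence analytic at x = 0.
p(0) = -4,  q(0) = 6.
Indicial equation: r(r-1) + p(0) r + q(0) = 0, i.e. r^2 + (p(0) - 1) r + q(0) = 0, i.e. r^2 - 5 r + 6 = 0.
Discriminant: (-5)^2 - 4(6) = 1, so r = (5 ± 1)/2.
Solving: r_1 = 3, r_2 = 2.

indicial: r^2 - 5 r + 6 = 0; roots r_1 = 3, r_2 = 2


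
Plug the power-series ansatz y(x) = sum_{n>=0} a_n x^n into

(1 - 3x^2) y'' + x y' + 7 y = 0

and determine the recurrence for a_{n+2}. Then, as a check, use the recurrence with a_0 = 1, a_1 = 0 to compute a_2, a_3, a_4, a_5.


Substitute y = sum_n a_n x^n.
(1 - 3 x^2) y'' contributes (n+2)(n+1) a_{n+2} - 3 n(n-1) a_n at x^n.
x y'(x) contributes n a_n at x^n.
7 y(x) contributes 7 a_n at x^n.
Matching x^n: (n+2)(n+1) a_{n+2} + (-3 n(n-1) + n + 7) a_n = 0.
Thus a_{n+2} = (3 n(n-1) - n - 7) / ((n+1)(n+2)) * a_n.

Check with a_0 = 1, a_1 = 0 (apply the recurrence for n = 0, 1, 2, 3): a_0 = 1, a_1 = 0, a_2 = -7/2, a_3 = 0, a_4 = 7/8, a_5 = 0.

a_(n+2) = (3 n(n-1) - n - 7) / ((n+1)(n+2)) * a_n; check: a_0 = 1, a_1 = 0, a_2 = -7/2, a_3 = 0, a_4 = 7/8, a_5 = 0


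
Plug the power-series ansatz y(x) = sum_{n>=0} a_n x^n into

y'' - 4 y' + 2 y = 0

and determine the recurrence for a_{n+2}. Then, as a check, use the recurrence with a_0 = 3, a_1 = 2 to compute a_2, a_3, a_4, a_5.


Substitute y = sum_n a_n x^n.
y''(x) has coefficient (n+2)(n+1) a_{n+2} at x^n;
-4 y'(x) has coefficient -4 (n+1) a_{n+1} at x^n;
2 y(x) has coefficient 2 a_n at x^n.
Matching x^n: (n+2)(n+1) a_{n+2} - 4 (n+1) a_{n+1} + 2 a_n = 0.
Thus a_{n+2} = [4 (n+1) a_{n+1} - 2 a_n] / ((n+1)(n+2)).

Check with a_0 = 3, a_1 = 2 (apply the recurrence for n = 0, 1, 2, 3): a_0 = 3, a_1 = 2, a_2 = 1, a_3 = 2/3, a_4 = 1/2, a_5 = 1/3.

a_(n+2) = [4 (n+1) a_(n+1) - 2 a_n] / ((n+1)(n+2)); check: a_0 = 3, a_1 = 2, a_2 = 1, a_3 = 2/3, a_4 = 1/2, a_5 = 1/3


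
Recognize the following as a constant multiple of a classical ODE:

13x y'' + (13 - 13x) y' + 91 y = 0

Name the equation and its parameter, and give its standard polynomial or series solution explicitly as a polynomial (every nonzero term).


All three coefficients share the factor 13; dividing through by 13 gives  x y'' + (1 - x) y' + 7 y = 0.
This matches the Laguerre equation x y'' + (1 - x) y' + n y = 0 with n = 7; the polynomial solution is L_7(x).
With y = sum_k a_k x^k, matching x^k gives (k+1)k a_{k+1} + (k+1) a_{k+1} - k a_k + n a_k = 0, i.e. (k+1)^2 a_{k+1} = (k - n) a_k = (k - 7) a_k. The right side vanishes at k = 7, so the series terminates at degree 7.
Standard normalization L_n(0) = 1 gives a_0 = 1. Work upward with a_{k+1} = (k - 7) a_k / (k+1)^2:
  a_1 = (0 - 7)(1) / 1^2 = -7/1 = -7
  a_2 = (1 - 7)(-7) / 2^2 = 42/4 = 21/2
  a_3 = (2 - 7)(21/2) / 3^2 = (-105/2)/9 = -35/6
  a_4 = (3 - 7)(-35/6) / 4^2 = (70/3)/16 = 35/24
  a_5 = (4 - 7)(35/24) / 5^2 = (-35/8)/25 = -7/40
  a_6 = (5 - 7)(-7/40) / 6^2 = (7/20)/36 = 7/720
  a_7 = (6 - 7)(7/720) / 7^2 = (-7/720)/49 = -1/5040
Hence L_7(x) = -x^7/5040 + 7 x^6/720 - 7 x^5/40 + 35 x^4/24 - 35 x^3/6 + 21 x^2/2 - 7 x + 1.

L_7(x); series = -x^7/5040 + 7 x^6/720 - 7 x^5/40 + 35 x^4/24 - 35 x^3/6 + 21 x^2/2 - 7 x + 1


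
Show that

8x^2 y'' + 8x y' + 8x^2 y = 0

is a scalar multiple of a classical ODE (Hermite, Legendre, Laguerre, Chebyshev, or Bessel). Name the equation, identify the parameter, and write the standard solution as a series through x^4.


All three coefficients share the factor 8; dividing through by 8 gives  x^2 y'' + x y' + x^2 y = 0.
This matches the Bessel equation x^2 y'' + x y' + (x^2 - nu^2) y = 0 with nu^2 = 0, so nu = 0; the solution bounded at x = 0 is J_0(x).
Frobenius at x = 0: indicial roots ±nu; for r = nu the recurrence k(k + 2nu) c_k = -c_{k-2} gives the standard series J_nu(x) = sum_{k>=0} (-1)^k / (k! (k+nu)!) (x/2)^(2k+nu). Evaluate the first 3 terms:
  k = 0: (-1)^0 / (0! * 0! * 2^0) x^0 = 1/(1*1*1) x^0 = (1) x^0
  k = 1: (-1)^1 / (1! * 1! * 2^2) x^2 = -1/(1*1*4) x^2 = (-1/4) x^2
  k = 2: (-1)^2 / (2! * 2! * 2^4) x^4 = 1/(2*2*16) x^4 = (1/64) x^4
Hence J_0(x) = x^4/64 - x^2/4 + 1 + ....

J_0(x); series = x^4/64 - x^2/4 + 1


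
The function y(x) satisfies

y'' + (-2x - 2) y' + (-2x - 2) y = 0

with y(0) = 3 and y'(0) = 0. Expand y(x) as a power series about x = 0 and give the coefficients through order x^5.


Ansatz: y(x) = sum_{n>=0} a_n x^n, so y'(x) = sum_{n>=1} n a_n x^(n-1) and y''(x) = sum_{n>=2} n(n-1) a_n x^(n-2).
Substitute into P(x) y'' + Q(x) y' + R(x) y = 0 with P(x) = 1, Q(x) = -2x - 2, R(x) = -2x - 2, and match powers of x.
Initial conditions: a_0 = 3, a_1 = 0.
Setting the coefficient of each power of x to zero and solving order by order (substituting the coefficients already found):
  x^0: 2 a_2 - 2 a_1 - 2 a_0 = 0  ->  2 a_2 = 2 a_1 + 2 a_0 = 6  ->  a_2 = 3
  x^1: 6 a_3 - 4 a_2 - 4 a_1 - 2 a_0 = 0  ->  6 a_3 = 4 a_2 + 4 a_1 + 2 a_0 = 18  ->  a_3 = 3
  x^2: 12 a_4 - 6 a_3 - 6 a_2 - 2 a_1 = 0  ->  12 a_4 = 6 a_3 + 6 a_2 + 2 a_1 = 36  ->  a_4 = 3
  x^3: 20 a_5 - 8 a_4 - 8 a_3 - 2 a_2 = 0  ->  20 a_5 = 8 a_4 + 8 a_3 + 2 a_2 = 54  ->  a_5 = 27/10
Truncated series: y(x) = 3 + 3 x^2 + 3 x^3 + 3 x^4 + (27/10) x^5 + O(x^6).

a_0 = 3; a_1 = 0; a_2 = 3; a_3 = 3; a_4 = 3; a_5 = 27/10


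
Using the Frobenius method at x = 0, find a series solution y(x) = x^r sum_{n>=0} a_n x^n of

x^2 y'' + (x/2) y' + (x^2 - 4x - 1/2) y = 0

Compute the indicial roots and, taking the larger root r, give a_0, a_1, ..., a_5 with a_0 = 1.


Write in Frobenius form y'' + (p(x)/x) y' + (q(x)/x^2) y = 0:
  p(x) = 1/2,  q(x) = x^2 - 4x - 1/2.
Indicial equation: r(r-1) + (1/2) r + (-1/2) = 0 -> roots r_1 = 1, r_2 = -1/2.
Take r = r_1 = 1. Let y(x) = x^r sum_{n>=0} a_n x^n with a_0 = 1.
Substitute y = x^r sum a_n x^n and match x^{r+n}. The recurrence is
  D(n) a_n - 4 a_{n-1} + 1 a_{n-2} = 0,  where D(n) = (r+n)(r+n-1) + (1/2)(r+n) + (-1/2).
  a_n = [4 a_{n-1} - 1 a_{n-2}] / D(n).
Since the indicial polynomial factors as (r - r_1)(r - r_2), D(n) = (r_1 + n - r_1)(r_1 + n - r_2) = n(n + 3/2).
Evaluating step by step (a_0 = 1):
  n = 1: D(1) = 1(1 + 3/2) = 5/2; numerator = 4(1) = 4; a_1 = (4)/(5/2) = 8/5
  n = 2: D(2) = 2(2 + 3/2) = 7; numerator = 4(8/5) - 1(1) = 27/5; a_2 = (27/5)/(7) = 27/35
  n = 3: D(3) = 3(3 + 3/2) = 27/2; numerator = 4(27/35) - 1(8/5) = 52/35; a_3 = (52/35)/(27/2) = 104/945
  n = 4: D(4) = 4(4 + 3/2) = 22; numerator = 4(104/945) - 1(27/35) = -313/945; a_4 = (-313/945)/(22) = -313/20790
  n = 5: D(5) = 5(5 + 3/2) = 65/2; numerator = 4(-313/20790) - 1(104/945) = -118/693; a_5 = (-118/693)/(65/2) = -236/45045

r = 1; a_0 = 1; a_1 = 8/5; a_2 = 27/35; a_3 = 104/945; a_4 = -313/20790; a_5 = -236/45045


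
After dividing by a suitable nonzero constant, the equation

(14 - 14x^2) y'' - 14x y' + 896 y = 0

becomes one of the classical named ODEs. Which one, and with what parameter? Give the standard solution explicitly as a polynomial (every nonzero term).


All three coefficients share the factor 14; dividing through by 14 gives  (1 - x^2) y'' - x y' + 64 y = 0.
This matches the Chebyshev equation (1 - x^2) y'' - x y' + n^2 y = 0 (note the -x y' term, not -2x y') with n^2 = 64, so n = 8; the polynomial solution is T_8(x).
With y = sum_k a_k x^k, matching x^k gives (k+2)(k+1) a_{k+2} = (k^2 - n^2) a_k = (k - 8)(k + 8) a_k. The right side vanishes at k = 8, so the series with the parity of 8 terminates at degree 8.
Standard normalization: leading coefficient of T_n is 2^(n-1), so a_8 = 2^7 = 128. Work downward with a_k = (k+1)(k+2) a_{k+2} / ((k - 8)(k + 8)):
  a_6 = (7)(8)(128) / ((6 - 8)(6 + 8)) = 7168/(-28) = -256
  a_4 = (5)(6)(-256) / ((4 - 8)(4 + 8)) = -7680/(-48) = 160
  a_2 = (3)(4)(160) / ((2 - 8)(2 + 8)) = 1920/(-60) = -32
  a_0 = (1)(2)(-32) / ((0 - 8)(0 + 8)) = -64/(-64) = 1
Hence T_8(x) = 128 x^8 - 256 x^6 + 160 x^4 - 32 x^2 + 1.

T_8(x); series = 128 x^8 - 256 x^6 + 160 x^4 - 32 x^2 + 1


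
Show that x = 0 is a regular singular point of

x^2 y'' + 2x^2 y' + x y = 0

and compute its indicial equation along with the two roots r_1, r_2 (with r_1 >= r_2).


Divide by x^2 to reach normal form y'' + P_1(x) y' + P_2(x) y = 0 with P_1(x) = 2 and P_2(x) = 1/x.
x = 0 is a singular point because the y-coefficient 1/x has a pole at x = 0.
It is a regular singular point because x P_1(x) = p(x) = 2x and x^2 P_2(x) = q(x) = x are polynomials, hence analytic at x = 0.
p(0) = 0,  q(0) = 0.
Indicial equation: r(r-1) + p(0) r + q(0) = 0, i.e. r^2 + (p(0) - 1) r + q(0) = 0, i.e. r^2 - 1 r = 0.
Discriminant: (-1)^2 - 4(0) = 1, so r = (1 ± 1)/2.
Solving: r_1 = 1, r_2 = 0.

indicial: r^2 - 1 r = 0; roots r_1 = 1, r_2 = 0


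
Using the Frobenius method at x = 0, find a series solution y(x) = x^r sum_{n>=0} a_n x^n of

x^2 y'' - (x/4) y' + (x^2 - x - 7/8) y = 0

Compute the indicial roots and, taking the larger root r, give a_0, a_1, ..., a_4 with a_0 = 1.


Write in Frobenius form y'' + (p(x)/x) y' + (q(x)/x^2) y = 0:
  p(x) = -1/4,  q(x) = x^2 - x - 7/8.
Indicial equation: r(r-1) + (-1/4) r + (-7/8) = 0 -> roots r_1 = 7/4, r_2 = -1/2.
Take r = r_1 = 7/4. Let y(x) = x^r sum_{n>=0} a_n x^n with a_0 = 1.
Substitute y = x^r sum a_n x^n and match x^{r+n}. The recurrence is
  D(n) a_n - 1 a_{n-1} + 1 a_{n-2} = 0,  where D(n) = (r+n)(r+n-1) + (-1/4)(r+n) + (-7/8).
  a_n = [1 a_{n-1} - 1 a_{n-2}] / D(n).
Since the indicial polynomial factors as (r - r_1)(r - r_2), D(n) = (r_1 + n - r_1)(r_1 + n - r_2) = n(n + 9/4).
Evaluating step by step (a_0 = 1):
  n = 1: D(1) = 1(1 + 9/4) = 13/4; numerator = 1(1) = 1; a_1 = (1)/(13/4) = 4/13
  n = 2: D(2) = 2(2 + 9/4) = 17/2; numerator = 1(4/13) - 1(1) = -9/13; a_2 = (-9/13)/(17/2) = -18/221
  n = 3: D(3) = 3(3 + 9/4) = 63/4; numerator = 1(-18/221) - 1(4/13) = -86/221; a_3 = (-86/221)/(63/4) = -344/13923
  n = 4: D(4) = 4(4 + 9/4) = 25; numerator = 1(-344/13923) - 1(-18/221) = 790/13923; a_4 = (790/13923)/(25) = 158/69615

r = 7/4; a_0 = 1; a_1 = 4/13; a_2 = -18/221; a_3 = -344/13923; a_4 = 158/69615


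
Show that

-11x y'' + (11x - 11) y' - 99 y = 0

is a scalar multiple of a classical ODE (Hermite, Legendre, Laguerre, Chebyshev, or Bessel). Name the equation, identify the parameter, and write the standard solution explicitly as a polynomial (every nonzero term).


All three coefficients share the factor -11; dividing through by -11 gives  x y'' + (1 - x) y' + 9 y = 0.
This matches the Laguerre equation x y'' + (1 - x) y' + n y = 0 with n = 9; the polynomial solution is L_9(x).
With y = sum_k a_k x^k, matching x^k gives (k+1)k a_{k+1} + (k+1) a_{k+1} - k a_k + n a_k = 0, i.e. (k+1)^2 a_{k+1} = (k - n) a_k = (k - 9) a_k. The right side vanishes at k = 9, so the series terminates at degree 9.
Standard normalization L_n(0) = 1 gives a_0 = 1. Work upward with a_{k+1} = (k - 9) a_k / (k+1)^2:
  a_1 = (0 - 9)(1) / 1^2 = -9/1 = -9
  a_2 = (1 - 9)(-9) / 2^2 = 72/4 = 18
  a_3 = (2 - 9)(18) / 3^2 = -126/9 = -14
  a_4 = (3 - 9)(-14) / 4^2 = 84/16 = 21/4
  a_5 = (4 - 9)(21/4) / 5^2 = (-105/4)/25 = -21/20
  a_6 = (5 - 9)(-21/20) / 6^2 = (21/5)/36 = 7/60
  a_7 = (6 - 9)(7/60) / 7^2 = (-7/20)/49 = -1/140
  a_8 = (7 - 9)(-1/140) / 8^2 = (1/70)/64 = 1/4480
  a_9 = (8 - 9)(1/4480) / 9^2 = (-1/4480)/81 = -1/362880
Hence L_9(x) = -x^9/362880 + x^8/4480 - x^7/140 + 7 x^6/60 - 21 x^5/20 + 21 x^4/4 - 14 x^3 + 18 x^2 - 9 x + 1.

L_9(x); series = -x^9/362880 + x^8/4480 - x^7/140 + 7 x^6/60 - 21 x^5/20 + 21 x^4/4 - 14 x^3 + 18 x^2 - 9 x + 1


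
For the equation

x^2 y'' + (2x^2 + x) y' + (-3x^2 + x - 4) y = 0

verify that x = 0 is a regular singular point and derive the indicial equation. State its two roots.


Divide by x^2 to reach normal form y'' + P_1(x) y' + P_2(x) y = 0 with P_1(x) = 2 + 1/x and P_2(x) = -3 + 1/x - 4/x^2.
x = 0 is a singular point because the y'-coefficient 2 + 1/x has a pole at x = 0 and the y-coefficient -3 + 1/x - 4/x^2 has a pole at x = 0.
It is a regular singular point because x P_1(x) = p(x) = 2x + 1 and x^2 P_2(x) = q(x) = -3x^2 + x - 4 are polynomials, hence analytic at x = 0.
p(0) = 1,  q(0) = -4.
Indicial equation: r(r-1) + p(0) r + q(0) = 0, i.e. r^2 + (p(0) - 1) r + q(0) = 0, i.e. r^2 - 4 = 0.
Discriminant: (0)^2 - 4(-4) = 16, so r = (0 ± 4)/2.
Solving: r_1 = 2, r_2 = -2.

indicial: r^2 - 4 = 0; roots r_1 = 2, r_2 = -2


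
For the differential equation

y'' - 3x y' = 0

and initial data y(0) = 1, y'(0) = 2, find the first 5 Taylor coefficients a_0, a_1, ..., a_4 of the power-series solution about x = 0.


Ansatz: y(x) = sum_{n>=0} a_n x^n, so y'(x) = sum_{n>=1} n a_n x^(n-1) and y''(x) = sum_{n>=2} n(n-1) a_n x^(n-2).
Substitute into P(x) y'' + Q(x) y' + R(x) y = 0 with P(x) = 1, Q(x) = -3x, R(x) = 0, and match powers of x.
Initial conditions: a_0 = 1, a_1 = 2.
Setting the coefficient of each power of x to zero and solving order by order (substituting the coefficients already found):
  x^0: 2 a_2 = 0  ->  a_2 = 0
  x^1: 6 a_3 - 3 a_1 = 0  ->  6 a_3 = 3 a_1 = 6  ->  a_3 = 1
  x^2: 12 a_4 - 6 a_2 = 0  ->  12 a_4 = 6 a_2 = 0  ->  a_4 = 0
Truncated series: y(x) = 1 + 2 x + x^3 + O(x^5).

a_0 = 1; a_1 = 2; a_2 = 0; a_3 = 1; a_4 = 0


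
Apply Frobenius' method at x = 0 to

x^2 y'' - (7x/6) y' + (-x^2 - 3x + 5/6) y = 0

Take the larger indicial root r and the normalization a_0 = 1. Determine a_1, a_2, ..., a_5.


Write in Frobenius form y'' + (p(x)/x) y' + (q(x)/x^2) y = 0:
  p(x) = -7/6,  q(x) = -x^2 - 3x + 5/6.
Indicial equation: r(r-1) + (-7/6) r + (5/6) = 0 -> roots r_1 = 5/3, r_2 = 1/2.
Take r = r_1 = 5/3. Let y(x) = x^r sum_{n>=0} a_n x^n with a_0 = 1.
Substitute y = x^r sum a_n x^n and match x^{r+n}. The recurrence is
  D(n) a_n - 3 a_{n-1} - 1 a_{n-2} = 0,  where D(n) = (r+n)(r+n-1) + (-7/6)(r+n) + (5/6).
  a_n = [3 a_{n-1} + 1 a_{n-2}] / D(n).
Since the indicial polynomial factors as (r - r_1)(r - r_2), D(n) = (r_1 + n - r_1)(r_1 + n - r_2) = n(n + 7/6).
Evaluating step by step (a_0 = 1):
  n = 1: D(1) = 1(1 + 7/6) = 13/6; numerator = 3(1) = 3; a_1 = (3)/(13/6) = 18/13
  n = 2: D(2) = 2(2 + 7/6) = 19/3; numerator = 3(18/13) + 1(1) = 67/13; a_2 = (67/13)/(19/3) = 201/247
  n = 3: D(3) = 3(3 + 7/6) = 25/2; numerator = 3(201/247) + 1(18/13) = 945/247; a_3 = (945/247)/(25/2) = 378/1235
  n = 4: D(4) = 4(4 + 7/6) = 62/3; numerator = 3(378/1235) + 1(201/247) = 2139/1235; a_4 = (2139/1235)/(62/3) = 207/2470
  n = 5: D(5) = 5(5 + 7/6) = 185/6; numerator = 3(207/2470) + 1(378/1235) = 1377/2470; a_5 = (1377/2470)/(185/6) = 4131/228475

r = 5/3; a_0 = 1; a_1 = 18/13; a_2 = 201/247; a_3 = 378/1235; a_4 = 207/2470; a_5 = 4131/228475


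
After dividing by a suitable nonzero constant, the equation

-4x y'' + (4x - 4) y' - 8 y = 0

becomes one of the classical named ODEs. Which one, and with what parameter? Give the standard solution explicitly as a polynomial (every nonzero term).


All three coefficients share the factor -4; dividing through by -4 gives  x y'' + (1 - x) y' + 2 y = 0.
This matches the Laguerre equation x y'' + (1 - x) y' + n y = 0 with n = 2; the polynomial solution is L_2(x).
With y = sum_k a_k x^k, matching x^k gives (k+1)k a_{k+1} + (k+1) a_{k+1} - k a_k + n a_k = 0, i.e. (k+1)^2 a_{k+1} = (k - n) a_k = (k - 2) a_k. The right side vanishes at k = 2, so the series terminates at degree 2.
Standard normalization L_n(0) = 1 gives a_0 = 1. Work upward with a_{k+1} = (k - 2) a_k / (k+1)^2:
  a_1 = (0 - 2)(1) / 1^2 = -2/1 = -2
  a_2 = (1 - 2)(-2) / 2^2 = 2/4 = 1/2
Hence L_2(x) = x^2/2 - 2 x + 1.

L_2(x); series = x^2/2 - 2 x + 1


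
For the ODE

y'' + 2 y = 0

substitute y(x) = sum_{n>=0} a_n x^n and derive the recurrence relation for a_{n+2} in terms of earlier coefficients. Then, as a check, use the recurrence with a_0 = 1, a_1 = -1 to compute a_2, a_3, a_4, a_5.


Substitute y = sum_n a_n x^n into y'' + (const) y = 0.
y''(x) = sum_{n>=0} (n+2)(n+1) a_{n+2} x^n.
The ODE becomes sum_n [(n+2)(n+1) a_{n+2} + 2 a_n] x^n = 0.
Setting each coefficient to zero gives the recurrence:
  (n+2)(n+1) a_{n+2} + 2 a_n = 0,
  a_{n+2} = -2 / ((n+1)(n+2)) a_n.

Check with a_0 = 1, a_1 = -1 (apply the recurrence for n = 0, 1, 2, 3): a_0 = 1, a_1 = -1, a_2 = -1, a_3 = 1/3, a_4 = 1/6, a_5 = -1/30.

a_{n+2} = -2/((n+1)(n+2)) * a_n; check: a_0 = 1, a_1 = -1, a_2 = -1, a_3 = 1/3, a_4 = 1/6, a_5 = -1/30


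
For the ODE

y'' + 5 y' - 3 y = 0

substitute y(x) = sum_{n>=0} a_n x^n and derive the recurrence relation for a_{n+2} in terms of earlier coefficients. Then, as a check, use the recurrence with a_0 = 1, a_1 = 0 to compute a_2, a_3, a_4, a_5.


Substitute y = sum_n a_n x^n.
y''(x) has coefficient (n+2)(n+1) a_{n+2} at x^n;
5 y'(x) has coefficient 5 (n+1) a_{n+1} at x^n;
-3 y(x) has coefficient -3 a_n at x^n.
Matching x^n: (n+2)(n+1) a_{n+2} + 5 (n+1) a_{n+1} - 3 a_n = 0.
Thus a_{n+2} = [-5 (n+1) a_{n+1} + 3 a_n] / ((n+1)(n+2)).

Check with a_0 = 1, a_1 = 0 (apply the recurrence for n = 0, 1, 2, 3): a_0 = 1, a_1 = 0, a_2 = 3/2, a_3 = -5/2, a_4 = 7/2, a_5 = -31/8.

a_(n+2) = [-5 (n+1) a_(n+1) + 3 a_n] / ((n+1)(n+2)); check: a_0 = 1, a_1 = 0, a_2 = 3/2, a_3 = -5/2, a_4 = 7/2, a_5 = -31/8


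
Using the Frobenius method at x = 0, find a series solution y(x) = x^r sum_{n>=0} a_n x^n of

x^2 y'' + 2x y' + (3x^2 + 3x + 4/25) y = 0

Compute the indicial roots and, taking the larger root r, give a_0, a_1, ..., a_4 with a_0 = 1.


Write in Frobenius form y'' + (p(x)/x) y' + (q(x)/x^2) y = 0:
  p(x) = 2,  q(x) = 3x^2 + 3x + 4/25.
Indicial equation: r(r-1) + (2) r + (4/25) = 0 -> roots r_1 = -1/5, r_2 = -4/5.
Take r = r_1 = -1/5. Let y(x) = x^r sum_{n>=0} a_n x^n with a_0 = 1.
Substitute y = x^r sum a_n x^n and match x^{r+n}. The recurrence is
  D(n) a_n + 3 a_{n-1} + 3 a_{n-2} = 0,  where D(n) = (r+n)(r+n-1) + (2)(r+n) + (4/25).
  a_n = [-3 a_{n-1} - 3 a_{n-2}] / D(n).
Since the indicial polynomial factors as (r - r_1)(r - r_2), D(n) = (r_1 + n - r_1)(r_1 + n - r_2) = n(n + 3/5).
Evaluating step by step (a_0 = 1):
  n = 1: D(1) = 1(1 + 3/5) = 8/5; numerator = -3(1) = -3; a_1 = (-3)/(8/5) = -15/8
  n = 2: D(2) = 2(2 + 3/5) = 26/5; numerator = -3(-15/8) - 3(1) = 21/8; a_2 = (21/8)/(26/5) = 105/208
  n = 3: D(3) = 3(3 + 3/5) = 54/5; numerator = -3(105/208) - 3(-15/8) = 855/208; a_3 = (855/208)/(54/5) = 475/1248
  n = 4: D(4) = 4(4 + 3/5) = 92/5; numerator = -3(475/1248) - 3(105/208) = -85/32; a_4 = (-85/32)/(92/5) = -425/2944

r = -1/5; a_0 = 1; a_1 = -15/8; a_2 = 105/208; a_3 = 475/1248; a_4 = -425/2944


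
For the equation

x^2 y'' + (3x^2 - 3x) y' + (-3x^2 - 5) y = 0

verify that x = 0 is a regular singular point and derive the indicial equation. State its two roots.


Divide by x^2 to reach normal form y'' + P_1(x) y' + P_2(x) y = 0 with P_1(x) = 3 - 3/x and P_2(x) = -3 - 5/x^2.
x = 0 is a singular point because the y'-coefficient 3 - 3/x has a pole at x = 0 and the y-coefficient -3 - 5/x^2 has a pole at x = 0.
It is a regular singular point because x P_1(x) = p(x) = 3x - 3 and x^2 P_2(x) = q(x) = -3x^2 - 5 are polynomials, hence analytic at x = 0.
p(0) = -3,  q(0) = -5.
Indicial equation: r(r-1) + p(0) r + q(0) = 0, i.e. r^2 + (p(0) - 1) r + q(0) = 0, i.e. r^2 - 4 r - 5 = 0.
Discriminant: (-4)^2 - 4(-5) = 36, so r = (4 ± 6)/2.
Solving: r_1 = 5, r_2 = -1.

indicial: r^2 - 4 r - 5 = 0; roots r_1 = 5, r_2 = -1


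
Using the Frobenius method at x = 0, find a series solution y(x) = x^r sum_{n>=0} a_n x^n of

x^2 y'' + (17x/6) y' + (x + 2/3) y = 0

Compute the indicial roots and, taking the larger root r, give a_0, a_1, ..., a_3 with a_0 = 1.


Write in Frobenius form y'' + (p(x)/x) y' + (q(x)/x^2) y = 0:
  p(x) = 17/6,  q(x) = x + 2/3.
Indicial equation: r(r-1) + (17/6) r + (2/3) = 0 -> roots r_1 = -1/2, r_2 = -4/3.
Take r = r_1 = -1/2. Let y(x) = x^r sum_{n>=0} a_n x^n with a_0 = 1.
Substitute y = x^r sum a_n x^n and match x^{r+n}. The recurrence is
  D(n) a_n + 1 a_{n-1} = 0,  where D(n) = (r+n)(r+n-1) + (17/6)(r+n) + (2/3).
  a_n = -1 / D(n) * a_{n-1}.
Since the indicial polynomial factors as (r - r_1)(r - r_2), D(n) = (r_1 + n - r_1)(r_1 + n - r_2) = n(n + 5/6).
Evaluating step by step (a_0 = 1):
  n = 1: D(1) = 1(1 + 5/6) = 11/6; numerator = -1(1) = -1; a_1 = (-1)/(11/6) = -6/11
  n = 2: D(2) = 2(2 + 5/6) = 17/3; numerator = -1(-6/11) = 6/11; a_2 = (6/11)/(17/3) = 18/187
  n = 3: D(3) = 3(3 + 5/6) = 23/2; numerator = -1(18/187) = -18/187; a_3 = (-18/187)/(23/2) = -36/4301

r = -1/2; a_0 = 1; a_1 = -6/11; a_2 = 18/187; a_3 = -36/4301


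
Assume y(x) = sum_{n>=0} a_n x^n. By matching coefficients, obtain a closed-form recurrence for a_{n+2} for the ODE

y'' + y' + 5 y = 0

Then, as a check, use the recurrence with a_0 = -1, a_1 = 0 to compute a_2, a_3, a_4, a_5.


Substitute y = sum_n a_n x^n.
y''(x) has coefficient (n+2)(n+1) a_{n+2} at x^n;
y'(x) has coefficient (n+1) a_{n+1} at x^n;
5 y(x) has coefficient 5 a_n at x^n.
Matching x^n: (n+2)(n+1) a_{n+2} + (n+1) a_{n+1} + 5 a_n = 0.
Thus a_{n+2} = [-(n+1) a_{n+1} - 5 a_n] / ((n+1)(n+2)).

Check with a_0 = -1, a_1 = 0 (apply the recurrence for n = 0, 1, 2, 3): a_0 = -1, a_1 = 0, a_2 = 5/2, a_3 = -5/6, a_4 = -5/6, a_5 = 3/8.

a_(n+2) = [-(n+1) a_(n+1) - 5 a_n] / ((n+1)(n+2)); check: a_0 = -1, a_1 = 0, a_2 = 5/2, a_3 = -5/6, a_4 = -5/6, a_5 = 3/8


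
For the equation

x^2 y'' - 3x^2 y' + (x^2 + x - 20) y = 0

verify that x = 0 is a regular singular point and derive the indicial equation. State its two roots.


Divide by x^2 to reach normal form y'' + P_1(x) y' + P_2(x) y = 0 with P_1(x) = -3 and P_2(x) = 1 + 1/x - 20/x^2.
x = 0 is a singular point because the y-coefficient 1 + 1/x - 20/x^2 has a pole at x = 0.
It is a regular singular point because x P_1(x) = p(x) = -3x and x^2 P_2(x) = q(x) = x^2 + x - 20 are polynomials, hence analytic at x = 0.
p(0) = 0,  q(0) = -20.
Indicial equation: r(r-1) + p(0) r + q(0) = 0, i.e. r^2 + (p(0) - 1) r + q(0) = 0, i.e. r^2 - 1 r - 20 = 0.
Discriminant: (-1)^2 - 4(-20) = 81, so r = (1 ± 9)/2.
Solving: r_1 = 5, r_2 = -4.

indicial: r^2 - 1 r - 20 = 0; roots r_1 = 5, r_2 = -4


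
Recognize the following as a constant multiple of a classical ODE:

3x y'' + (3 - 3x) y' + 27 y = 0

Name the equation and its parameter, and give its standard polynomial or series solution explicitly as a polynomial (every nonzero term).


All three coefficients share the factor 3; dividing through by 3 gives  x y'' + (1 - x) y' + 9 y = 0.
This matches the Laguerre equation x y'' + (1 - x) y' + n y = 0 with n = 9; the polynomial solution is L_9(x).
With y = sum_k a_k x^k, matching x^k gives (k+1)k a_{k+1} + (k+1) a_{k+1} - k a_k + n a_k = 0, i.e. (k+1)^2 a_{k+1} = (k - n) a_k = (k - 9) a_k. The right side vanishes at k = 9, so the series terminates at degree 9.
Standard normalization L_n(0) = 1 gives a_0 = 1. Work upward with a_{k+1} = (k - 9) a_k / (k+1)^2:
  a_1 = (0 - 9)(1) / 1^2 = -9/1 = -9
  a_2 = (1 - 9)(-9) / 2^2 = 72/4 = 18
  a_3 = (2 - 9)(18) / 3^2 = -126/9 = -14
  a_4 = (3 - 9)(-14) / 4^2 = 84/16 = 21/4
  a_5 = (4 - 9)(21/4) / 5^2 = (-105/4)/25 = -21/20
  a_6 = (5 - 9)(-21/20) / 6^2 = (21/5)/36 = 7/60
  a_7 = (6 - 9)(7/60) / 7^2 = (-7/20)/49 = -1/140
  a_8 = (7 - 9)(-1/140) / 8^2 = (1/70)/64 = 1/4480
  a_9 = (8 - 9)(1/4480) / 9^2 = (-1/4480)/81 = -1/362880
Hence L_9(x) = -x^9/362880 + x^8/4480 - x^7/140 + 7 x^6/60 - 21 x^5/20 + 21 x^4/4 - 14 x^3 + 18 x^2 - 9 x + 1.

L_9(x); series = -x^9/362880 + x^8/4480 - x^7/140 + 7 x^6/60 - 21 x^5/20 + 21 x^4/4 - 14 x^3 + 18 x^2 - 9 x + 1


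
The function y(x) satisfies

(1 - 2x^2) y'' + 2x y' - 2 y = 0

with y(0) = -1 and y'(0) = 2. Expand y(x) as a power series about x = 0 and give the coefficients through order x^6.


Ansatz: y(x) = sum_{n>=0} a_n x^n, so y'(x) = sum_{n>=1} n a_n x^(n-1) and y''(x) = sum_{n>=2} n(n-1) a_n x^(n-2).
Substitute into P(x) y'' + Q(x) y' + R(x) y = 0 with P(x) = 1 - 2x^2, Q(x) = 2x, R(x) = -2, and match powers of x.
Initial conditions: a_0 = -1, a_1 = 2.
Setting the coefficient of each power of x to zero and solving order by order (substituting the coefficients already found):
  x^0: 2 a_2 - 2 a_0 = 0  ->  2 a_2 = 2 a_0 = -2  ->  a_2 = -1
  x^1: 6 a_3 = 0  ->  a_3 = 0
  x^2: 12 a_4 - 2 a_2 = 0  ->  12 a_4 = 2 a_2 = -2  ->  a_4 = -1/6
  x^3: 20 a_5 - 8 a_3 = 0  ->  20 a_5 = 8 a_3 = 0  ->  a_5 = 0
  x^4: 30 a_6 - 18 a_4 = 0  ->  30 a_6 = 18 a_4 = -3  ->  a_6 = -1/10
Truncated series: y(x) = -1 + 2 x - x^2 - (1/6) x^4 - (1/10) x^6 + O(x^7).

a_0 = -1; a_1 = 2; a_2 = -1; a_3 = 0; a_4 = -1/6; a_5 = 0; a_6 = -1/10


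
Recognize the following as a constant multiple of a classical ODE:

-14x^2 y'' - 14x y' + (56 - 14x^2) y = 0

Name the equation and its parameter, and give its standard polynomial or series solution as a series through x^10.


All three coefficients share the factor -14; dividing through by -14 gives  x^2 y'' + x y' + (x^2 - 4) y = 0.
This matches the Bessel equation x^2 y'' + x y' + (x^2 - nu^2) y = 0 with nu^2 = 4, so nu = 2; the solution bounded at x = 0 is J_2(x).
Frobenius at x = 0: indicial roots ±nu; for r = nu the recurrence k(k + 2nu) c_k = -c_{k-2} gives the standard series J_nu(x) = sum_{k>=0} (-1)^k / (k! (k+nu)!) (x/2)^(2k+nu). Evaluate the first 5 terms:
  k = 0: (-1)^0 / (0! * 2! * 2^2) x^2 = 1/(1*2*4) x^2 = (1/8) x^2
  k = 1: (-1)^1 / (1! * 3! * 2^4) x^4 = -1/(1*6*16) x^4 = (-1/96) x^4
  k = 2: (-1)^2 / (2! * 4! * 2^6) x^6 = 1/(2*24*64) x^6 = (1/3072) x^6
  k = 3: (-1)^3 / (3! * 5! * 2^8) x^8 = -1/(6*120*256) x^8 = (-1/184320) x^8
  k = 4: (-1)^4 / (4! * 6! * 2^10) x^10 = 1/(24*720*1024) x^10 = (1/17694720) x^10
Hence J_2(x) = x^10/17694720 - x^8/184320 + x^6/3072 - x^4/96 + x^2/8 + ....

J_2(x); series = x^10/17694720 - x^8/184320 + x^6/3072 - x^4/96 + x^2/8


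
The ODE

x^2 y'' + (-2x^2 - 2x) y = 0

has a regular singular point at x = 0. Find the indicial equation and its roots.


Divide by x^2 to reach normal form y'' + P_1(x) y' + P_2(x) y = 0 with P_1(x) = 0 and P_2(x) = -2 - 2/x.
x = 0 is a singular point because the y-coefficient -2 - 2/x has a pole at x = 0.
It is a regular singular point because x P_1(x) = p(x) = 0 and x^2 P_2(x) = q(x) = -2x^2 - 2x are polynomials, hence analytic at x = 0.
p(0) = 0,  q(0) = 0.
Indicial equation: r(r-1) + p(0) r + q(0) = 0, i.e. r^2 + (p(0) - 1) r + q(0) = 0, i.e. r^2 - 1 r = 0.
Discriminant: (-1)^2 - 4(0) = 1, so r = (1 ± 1)/2.
Solving: r_1 = 1, r_2 = 0.

indicial: r^2 - 1 r = 0; roots r_1 = 1, r_2 = 0


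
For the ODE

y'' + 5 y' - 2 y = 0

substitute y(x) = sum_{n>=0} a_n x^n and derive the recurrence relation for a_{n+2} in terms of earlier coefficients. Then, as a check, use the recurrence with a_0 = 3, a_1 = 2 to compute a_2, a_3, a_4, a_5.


Substitute y = sum_n a_n x^n.
y''(x) has coefficient (n+2)(n+1) a_{n+2} at x^n;
5 y'(x) has coefficient 5 (n+1) a_{n+1} at x^n;
-2 y(x) has coefficient -2 a_n at x^n.
Matching x^n: (n+2)(n+1) a_{n+2} + 5 (n+1) a_{n+1} - 2 a_n = 0.
Thus a_{n+2} = [-5 (n+1) a_{n+1} + 2 a_n] / ((n+1)(n+2)).

Check with a_0 = 3, a_1 = 2 (apply the recurrence for n = 0, 1, 2, 3): a_0 = 3, a_1 = 2, a_2 = -2, a_3 = 4, a_4 = -16/3, a_5 = 86/15.

a_(n+2) = [-5 (n+1) a_(n+1) + 2 a_n] / ((n+1)(n+2)); check: a_0 = 3, a_1 = 2, a_2 = -2, a_3 = 4, a_4 = -16/3, a_5 = 86/15


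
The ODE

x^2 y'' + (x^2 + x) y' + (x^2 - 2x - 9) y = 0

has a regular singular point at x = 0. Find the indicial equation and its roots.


Divide by x^2 to reach normal form y'' + P_1(x) y' + P_2(x) y = 0 with P_1(x) = 1 + 1/x and P_2(x) = 1 - 2/x - 9/x^2.
x = 0 is a singular point because the y'-coefficient 1 + 1/x has a pole at x = 0 and the y-coefficient 1 - 2/x - 9/x^2 has a pole at x = 0.
It is a regular singular point because x P_1(x) = p(x) = x + 1 and x^2 P_2(x) = q(x) = x^2 - 2x - 9 are polynomials, hence analytic at x = 0.
p(0) = 1,  q(0) = -9.
Indicial equation: r(r-1) + p(0) r + q(0) = 0, i.e. r^2 + (p(0) - 1) r + q(0) = 0, i.e. r^2 - 9 = 0.
Discriminant: (0)^2 - 4(-9) = 36, so r = (0 ± 6)/2.
Solving: r_1 = 3, r_2 = -3.

indicial: r^2 - 9 = 0; roots r_1 = 3, r_2 = -3


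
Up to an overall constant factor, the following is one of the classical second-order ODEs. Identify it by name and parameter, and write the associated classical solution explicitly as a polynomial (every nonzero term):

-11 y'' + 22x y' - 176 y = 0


All three coefficients share the factor -11; dividing through by -11 gives  y'' - 2x y' + 16 y = 0.
This matches the Hermite equation y'' - 2x y' + 2n y = 0 with 2n = 16, so n = 8; the polynomial solution is H_8(x).
With y = sum_k a_k x^k, matching x^k gives (k+2)(k+1) a_{k+2} = 2(k - n) a_k = 2(k - 8) a_k. The right side vanishes at k = 8, so the series with the parity of 8 terminates at degree 8.
Standard normalization: leading coefficient of H_n is 2^n, so a_8 = 2^8 = 256. Work downward with a_k = (k+1)(k+2) a_{k+2} / (2(k - n)):
  a_6 = (7)(8)(256) / (2(6 - 8)) = 14336/(-4) = -3584
  a_4 = (5)(6)(-3584) / (2(4 - 8)) = -107520/(-8) = 13440
  a_2 = (3)(4)(13440) / (2(2 - 8)) = 161280/(-12) = -13440
  a_0 = (1)(2)(-13440) / (2(0 - 8)) = -26880/(-16) = 1680
Hence H_8(x) = 256 x^8 - 3584 x^6 + 13440 x^4 - 13440 x^2 + 1680.

H_8(x); series = 256 x^8 - 3584 x^6 + 13440 x^4 - 13440 x^2 + 1680


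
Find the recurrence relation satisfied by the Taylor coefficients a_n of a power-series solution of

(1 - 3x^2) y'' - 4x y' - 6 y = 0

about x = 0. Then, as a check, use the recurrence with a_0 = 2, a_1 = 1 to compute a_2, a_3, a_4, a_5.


Substitute y = sum_n a_n x^n.
(1 - 3 x^2) y'' contributes (n+2)(n+1) a_{n+2} - 3 n(n-1) a_n at x^n.
-4 x y'(x) contributes -4 n a_n at x^n.
-6 y(x) contributes -6 a_n at x^n.
Matching x^n: (n+2)(n+1) a_{n+2} + (-3 n(n-1) - 4 n - 6) a_n = 0.
Thus a_{n+2} = (3 n(n-1) + 4 n + 6) / ((n+1)(n+2)) * a_n.

Check with a_0 = 2, a_1 = 1 (apply the recurrence for n = 0, 1, 2, 3): a_0 = 2, a_1 = 1, a_2 = 6, a_3 = 5/3, a_4 = 10, a_5 = 3.

a_(n+2) = (3 n(n-1) + 4 n + 6) / ((n+1)(n+2)) * a_n; check: a_0 = 2, a_1 = 1, a_2 = 6, a_3 = 5/3, a_4 = 10, a_5 = 3


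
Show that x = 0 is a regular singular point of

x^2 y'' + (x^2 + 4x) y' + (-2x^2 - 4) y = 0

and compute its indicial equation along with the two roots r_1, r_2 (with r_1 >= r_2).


Divide by x^2 to reach normal form y'' + P_1(x) y' + P_2(x) y = 0 with P_1(x) = 1 + 4/x and P_2(x) = -2 - 4/x^2.
x = 0 is a singular point because the y'-coefficient 1 + 4/x has a pole at x = 0 and the y-coefficient -2 - 4/x^2 has a pole at x = 0.
It is a regular singular point because x P_1(x) = p(x) = x + 4 and x^2 P_2(x) = q(x) = -2x^2 - 4 are polynomials, hence analytic at x = 0.
p(0) = 4,  q(0) = -4.
Indicial equation: r(r-1) + p(0) r + q(0) = 0, i.e. r^2 + (p(0) - 1) r + q(0) = 0, i.e. r^2 + 3 r - 4 = 0.
Discriminant: (3)^2 - 4(-4) = 25, so r = (-3 ± 5)/2.
Solving: r_1 = 1, r_2 = -4.

indicial: r^2 + 3 r - 4 = 0; roots r_1 = 1, r_2 = -4


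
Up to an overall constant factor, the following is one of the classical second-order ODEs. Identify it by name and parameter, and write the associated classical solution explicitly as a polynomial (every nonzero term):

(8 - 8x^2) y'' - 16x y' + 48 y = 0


All three coefficients share the factor 8; dividing through by 8 gives  (1 - x^2) y'' - 2x y' + 6 y = 0.
This matches the Legendre equation (1 - x^2) y'' - 2x y' + n(n+1) y = 0 (note the -2x y' term) with n(n+1) = 6, so n = 2; the polynomial solution is P_2(x).
With y = sum_k a_k x^k, matching x^k gives (k+2)(k+1) a_{k+2} = [k(k+1) - n(n+1)] a_k = (k - 2)(k + 3) a_k. The right side vanishes at k = 2, so the series with the parity of 2 terminates at degree 2.
Standard normalization (P_n(1) = 1): leading coefficient (2n)!/(2^n (n!)^2) = 24/(4*4) = 3/2, so a_2 = 3/2. Work downward with a_k = (k+1)(k+2) a_{k+2} / ((k - 2)(k + 3)):
  a_0 = (1)(2)(3/2) / ((0 - 2)(0 + 3)) = 3/(-6) = -1/2
Hence P_2(x) = 3 x^2/2 - 1/2.

P_2(x); series = 3 x^2/2 - 1/2


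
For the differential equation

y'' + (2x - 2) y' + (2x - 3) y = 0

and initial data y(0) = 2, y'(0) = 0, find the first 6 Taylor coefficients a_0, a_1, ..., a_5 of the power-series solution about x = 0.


Ansatz: y(x) = sum_{n>=0} a_n x^n, so y'(x) = sum_{n>=1} n a_n x^(n-1) and y''(x) = sum_{n>=2} n(n-1) a_n x^(n-2).
Substitute into P(x) y'' + Q(x) y' + R(x) y = 0 with P(x) = 1, Q(x) = 2x - 2, R(x) = 2x - 3, and match powers of x.
Initial conditions: a_0 = 2, a_1 = 0.
Setting the coefficient of each power of x to zero and solving order by order (substituting the coefficients already found):
  x^0: 2 a_2 - 2 a_1 - 3 a_0 = 0  ->  2 a_2 = 2 a_1 + 3 a_0 = 6  ->  a_2 = 3
  x^1: 6 a_3 - 4 a_2 - a_1 + 2 a_0 = 0  ->  6 a_3 = 4 a_2 + a_1 - 2 a_0 = 8  ->  a_3 = 4/3
  x^2: 12 a_4 - 6 a_3 + a_2 + 2 a_1 = 0  ->  12 a_4 = 6 a_3 - a_2 - 2 a_1 = 5  ->  a_4 = 5/12
  x^3: 20 a_5 - 8 a_4 + 3 a_3 + 2 a_2 = 0  ->  20 a_5 = 8 a_4 - 3 a_3 - 2 a_2 = -20/3  ->  a_5 = -1/3
Truncated series: y(x) = 2 + 3 x^2 + (4/3) x^3 + (5/12) x^4 - (1/3) x^5 + O(x^6).

a_0 = 2; a_1 = 0; a_2 = 3; a_3 = 4/3; a_4 = 5/12; a_5 = -1/3


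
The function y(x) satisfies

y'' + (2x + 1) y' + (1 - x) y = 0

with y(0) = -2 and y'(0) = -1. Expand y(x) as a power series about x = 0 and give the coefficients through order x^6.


Ansatz: y(x) = sum_{n>=0} a_n x^n, so y'(x) = sum_{n>=1} n a_n x^(n-1) and y''(x) = sum_{n>=2} n(n-1) a_n x^(n-2).
Substitute into P(x) y'' + Q(x) y' + R(x) y = 0 with P(x) = 1, Q(x) = 2x + 1, R(x) = 1 - x, and match powers of x.
Initial conditions: a_0 = -2, a_1 = -1.
Setting the coefficient of each power of x to zero and solving order by order (substituting the coefficients already found):
  x^0: 2 a_2 + a_1 + a_0 = 0  ->  2 a_2 = -a_1 - a_0 = 3  ->  a_2 = 3/2
  x^1: 6 a_3 + 2 a_2 + 3 a_1 - a_0 = 0  ->  6 a_3 = -2 a_2 - 3 a_1 + a_0 = -2  ->  a_3 = -1/3
  x^2: 12 a_4 + 3 a_3 + 5 a_2 - a_1 = 0  ->  12 a_4 = -3 a_3 - 5 a_2 + a_1 = -15/2  ->  a_4 = -5/8
  x^3: 20 a_5 + 4 a_4 + 7 a_3 - a_2 = 0  ->  20 a_5 = -4 a_4 - 7 a_3 + a_2 = 19/3  ->  a_5 = 19/60
  x^4: 30 a_6 + 5 a_5 + 9 a_4 - a_3 = 0  ->  30 a_6 = -5 a_5 - 9 a_4 + a_3 = 89/24  ->  a_6 = 89/720
Truncated series: y(x) = -2 - x + (3/2) x^2 - (1/3) x^3 - (5/8) x^4 + (19/60) x^5 + (89/720) x^6 + O(x^7).

a_0 = -2; a_1 = -1; a_2 = 3/2; a_3 = -1/3; a_4 = -5/8; a_5 = 19/60; a_6 = 89/720


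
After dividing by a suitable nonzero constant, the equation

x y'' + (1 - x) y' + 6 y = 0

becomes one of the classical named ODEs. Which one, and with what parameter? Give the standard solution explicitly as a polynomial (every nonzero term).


The equation is already in a standard form:  x y'' + (1 - x) y' + 6 y = 0.
This matches the Laguerre equation x y'' + (1 - x) y' + n y = 0 with n = 6; the polynomial solution is L_6(x).
With y = sum_k a_k x^k, matching x^k gives (k+1)k a_{k+1} + (k+1) a_{k+1} - k a_k + n a_k = 0, i.e. (k+1)^2 a_{k+1} = (k - n) a_k = (k - 6) a_k. The right side vanishes at k = 6, so the series terminates at degree 6.
Standard normalization L_n(0) = 1 gives a_0 = 1. Work upward with a_{k+1} = (k - 6) a_k / (k+1)^2:
  a_1 = (0 - 6)(1) / 1^2 = -6/1 = -6
  a_2 = (1 - 6)(-6) / 2^2 = 30/4 = 15/2
  a_3 = (2 - 6)(15/2) / 3^2 = -30/9 = -10/3
  a_4 = (3 - 6)(-10/3) / 4^2 = 10/16 = 5/8
  a_5 = (4 - 6)(5/8) / 5^2 = (-5/4)/25 = -1/20
  a_6 = (5 - 6)(-1/20) / 6^2 = (1/20)/36 = 1/720
Hence L_6(x) = x^6/720 - x^5/20 + 5 x^4/8 - 10 x^3/3 + 15 x^2/2 - 6 x + 1.

L_6(x); series = x^6/720 - x^5/20 + 5 x^4/8 - 10 x^3/3 + 15 x^2/2 - 6 x + 1


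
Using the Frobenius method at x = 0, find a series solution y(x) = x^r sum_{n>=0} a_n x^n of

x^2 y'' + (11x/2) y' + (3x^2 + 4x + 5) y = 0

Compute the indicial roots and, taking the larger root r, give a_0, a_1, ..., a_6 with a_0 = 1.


Write in Frobenius form y'' + (p(x)/x) y' + (q(x)/x^2) y = 0:
  p(x) = 11/2,  q(x) = 3x^2 + 4x + 5.
Indicial equation: r(r-1) + (11/2) r + (5) = 0 -> roots r_1 = -2, r_2 = -5/2.
Take r = r_1 = -2. Let y(x) = x^r sum_{n>=0} a_n x^n with a_0 = 1.
Substitute y = x^r sum a_n x^n and match x^{r+n}. The recurrence is
  D(n) a_n + 4 a_{n-1} + 3 a_{n-2} = 0,  where D(n) = (r+n)(r+n-1) + (11/2)(r+n) + (5).
  a_n = [-4 a_{n-1} - 3 a_{n-2}] / D(n).
Since the indicial polynomial factors as (r - r_1)(r - r_2), D(n) = (r_1 + n - r_1)(r_1 + n - r_2) = n(n + 1/2).
Evaluating step by step (a_0 = 1):
  n = 1: D(1) = 1(1 + 1/2) = 3/2; numerator = -4(1) = -4; a_1 = (-4)/(3/2) = -8/3
  n = 2: D(2) = 2(2 + 1/2) = 5; numerator = -4(-8/3) - 3(1) = 23/3; a_2 = (23/3)/(5) = 23/15
  n = 3: D(3) = 3(3 + 1/2) = 21/2; numerator = -4(23/15) - 3(-8/3) = 28/15; a_3 = (28/15)/(21/2) = 8/45
  n = 4: D(4) = 4(4 + 1/2) = 18; numerator = -4(8/45) - 3(23/15) = -239/45; a_4 = (-239/45)/(18) = -239/810
  n = 5: D(5) = 5(5 + 1/2) = 55/2; numerator = -4(-239/810) - 3(8/45) = 262/405; a_5 = (262/405)/(55/2) = 524/22275
  n = 6: D(6) = 6(6 + 1/2) = 39; numerator = -4(524/22275) - 3(-239/810) = 35243/44550; a_6 = (35243/44550)/(39) = 2711/133650

r = -2; a_0 = 1; a_1 = -8/3; a_2 = 23/15; a_3 = 8/45; a_4 = -239/810; a_5 = 524/22275; a_6 = 2711/133650


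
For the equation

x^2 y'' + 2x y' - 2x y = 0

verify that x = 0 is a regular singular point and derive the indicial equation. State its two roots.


Divide by x^2 to reach normal form y'' + P_1(x) y' + P_2(x) y = 0 with P_1(x) = 2/x and P_2(x) = -2/x.
x = 0 is a singular point because the y'-coefficient 2/x has a pole at x = 0 and the y-coefficient -2/x has a pole at x = 0.
It is a regular singular point because x P_1(x) = p(x) = 2 and x^2 P_2(x) = q(x) = -2x are polynomials, hence analytic at x = 0.
p(0) = 2,  q(0) = 0.
Indicial equation: r(r-1) + p(0) r + q(0) = 0, i.e. r^2 + (p(0) - 1) r + q(0) = 0, i.e. r^2 + 1 r = 0.
Discriminant: (1)^2 - 4(0) = 1, so r = (-1 ± 1)/2.
Solving: r_1 = 0, r_2 = -1.

indicial: r^2 + 1 r = 0; roots r_1 = 0, r_2 = -1
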